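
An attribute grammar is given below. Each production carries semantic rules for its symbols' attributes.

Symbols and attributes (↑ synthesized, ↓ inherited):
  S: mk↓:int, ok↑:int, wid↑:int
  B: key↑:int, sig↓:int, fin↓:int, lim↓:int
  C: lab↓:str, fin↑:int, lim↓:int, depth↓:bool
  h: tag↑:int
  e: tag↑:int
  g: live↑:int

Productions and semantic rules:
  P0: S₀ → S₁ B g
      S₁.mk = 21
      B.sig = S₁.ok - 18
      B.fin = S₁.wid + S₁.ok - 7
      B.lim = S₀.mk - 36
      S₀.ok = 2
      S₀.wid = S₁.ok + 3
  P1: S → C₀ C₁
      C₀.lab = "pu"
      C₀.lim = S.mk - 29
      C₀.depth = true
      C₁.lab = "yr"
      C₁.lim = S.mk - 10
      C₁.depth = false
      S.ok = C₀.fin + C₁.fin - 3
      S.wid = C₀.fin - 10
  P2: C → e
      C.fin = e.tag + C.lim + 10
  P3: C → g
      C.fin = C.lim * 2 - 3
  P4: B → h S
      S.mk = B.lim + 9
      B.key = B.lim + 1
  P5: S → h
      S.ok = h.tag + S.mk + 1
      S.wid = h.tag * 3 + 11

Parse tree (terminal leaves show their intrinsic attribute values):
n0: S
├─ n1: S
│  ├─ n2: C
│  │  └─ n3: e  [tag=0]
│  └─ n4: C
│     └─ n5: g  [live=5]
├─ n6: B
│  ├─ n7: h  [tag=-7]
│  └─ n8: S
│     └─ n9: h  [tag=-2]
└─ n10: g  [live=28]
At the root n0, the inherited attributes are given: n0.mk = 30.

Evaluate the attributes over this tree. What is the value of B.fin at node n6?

3

1. n0.mk = 30  [given at root]
2. n1.mk = 21  [21]
3. n2.lab = "pu"  ["pu"]
4. n2.lim = -8  [S.mk - 29]
5. n2.depth = true  [true]
6. n3.tag = 0  [terminal]
7. n2.fin = 2  [e.tag + C.lim + 10]
8. n4.lab = "yr"  ["yr"]
9. n4.lim = 11  [S.mk - 10]
10. n4.depth = false  [false]
11. n5.live = 5  [terminal]
12. n4.fin = 19  [C.lim * 2 - 3]
13. n1.ok = 18  [C₀.fin + C₁.fin - 3]
14. n1.wid = -8  [C₀.fin - 10]
15. n6.sig = 0  [S₁.ok - 18]
16. n6.fin = 3  [S₁.wid + S₁.ok - 7]
17. n6.lim = -6  [S₀.mk - 36]
18. n7.tag = -7  [terminal]
19. n8.mk = 3  [B.lim + 9]
20. n9.tag = -2  [terminal]
21. n8.ok = 2  [h.tag + S.mk + 1]
22. n8.wid = 5  [h.tag * 3 + 11]
23. n6.key = -5  [B.lim + 1]
24. n10.live = 28  [terminal]
25. n0.ok = 2  [2]
26. n0.wid = 21  [S₁.ok + 3]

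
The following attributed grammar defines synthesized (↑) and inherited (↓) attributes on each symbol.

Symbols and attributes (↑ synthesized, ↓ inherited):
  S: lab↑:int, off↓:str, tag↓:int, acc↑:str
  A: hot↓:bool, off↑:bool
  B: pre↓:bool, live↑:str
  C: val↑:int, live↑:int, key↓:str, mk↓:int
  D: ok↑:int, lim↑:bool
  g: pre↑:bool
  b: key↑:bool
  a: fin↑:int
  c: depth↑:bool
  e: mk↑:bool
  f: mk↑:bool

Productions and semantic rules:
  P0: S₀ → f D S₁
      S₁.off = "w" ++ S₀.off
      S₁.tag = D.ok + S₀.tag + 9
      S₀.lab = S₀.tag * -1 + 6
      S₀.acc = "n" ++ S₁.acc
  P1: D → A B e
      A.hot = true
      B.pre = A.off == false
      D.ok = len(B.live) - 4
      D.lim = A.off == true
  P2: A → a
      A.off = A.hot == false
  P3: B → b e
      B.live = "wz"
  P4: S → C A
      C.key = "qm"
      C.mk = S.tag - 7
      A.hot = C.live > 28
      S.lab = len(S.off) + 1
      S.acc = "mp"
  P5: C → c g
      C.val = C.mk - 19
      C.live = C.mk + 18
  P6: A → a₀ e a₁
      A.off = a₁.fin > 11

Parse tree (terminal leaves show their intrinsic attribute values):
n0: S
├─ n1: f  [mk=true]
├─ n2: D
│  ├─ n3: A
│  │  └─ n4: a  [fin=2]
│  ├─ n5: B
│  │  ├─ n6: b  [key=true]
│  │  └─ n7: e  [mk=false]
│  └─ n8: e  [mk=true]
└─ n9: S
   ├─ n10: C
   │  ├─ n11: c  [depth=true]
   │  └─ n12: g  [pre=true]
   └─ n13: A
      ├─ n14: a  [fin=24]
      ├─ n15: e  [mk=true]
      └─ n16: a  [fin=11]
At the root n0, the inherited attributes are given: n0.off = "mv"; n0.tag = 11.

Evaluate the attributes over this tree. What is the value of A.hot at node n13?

true

1. n0.off = "mv"  [given at root]
2. n0.tag = 11  [given at root]
3. n1.mk = true  [terminal]
4. n3.hot = true  [true]
5. n4.fin = 2  [terminal]
6. n3.off = false  [A.hot == false]
7. n5.pre = true  [A.off == false]
8. n6.key = true  [terminal]
9. n7.mk = false  [terminal]
10. n5.live = "wz"  ["wz"]
11. n8.mk = true  [terminal]
12. n2.ok = -2  [len(B.live) - 4]
13. n2.lim = false  [A.off == true]
14. n9.off = "wmv"  ["w" ++ S₀.off]
15. n9.tag = 18  [D.ok + S₀.tag + 9]
16. n10.key = "qm"  ["qm"]
17. n10.mk = 11  [S.tag - 7]
18. n11.depth = true  [terminal]
19. n12.pre = true  [terminal]
20. n10.val = -8  [C.mk - 19]
21. n10.live = 29  [C.mk + 18]
22. n13.hot = true  [C.live > 28]
23. n14.fin = 24  [terminal]
24. n15.mk = true  [terminal]
25. n16.fin = 11  [terminal]
26. n13.off = false  [a₁.fin > 11]
27. n9.lab = 4  [len(S.off) + 1]
28. n9.acc = "mp"  ["mp"]
29. n0.lab = -5  [S₀.tag * -1 + 6]
30. n0.acc = "nmp"  ["n" ++ S₁.acc]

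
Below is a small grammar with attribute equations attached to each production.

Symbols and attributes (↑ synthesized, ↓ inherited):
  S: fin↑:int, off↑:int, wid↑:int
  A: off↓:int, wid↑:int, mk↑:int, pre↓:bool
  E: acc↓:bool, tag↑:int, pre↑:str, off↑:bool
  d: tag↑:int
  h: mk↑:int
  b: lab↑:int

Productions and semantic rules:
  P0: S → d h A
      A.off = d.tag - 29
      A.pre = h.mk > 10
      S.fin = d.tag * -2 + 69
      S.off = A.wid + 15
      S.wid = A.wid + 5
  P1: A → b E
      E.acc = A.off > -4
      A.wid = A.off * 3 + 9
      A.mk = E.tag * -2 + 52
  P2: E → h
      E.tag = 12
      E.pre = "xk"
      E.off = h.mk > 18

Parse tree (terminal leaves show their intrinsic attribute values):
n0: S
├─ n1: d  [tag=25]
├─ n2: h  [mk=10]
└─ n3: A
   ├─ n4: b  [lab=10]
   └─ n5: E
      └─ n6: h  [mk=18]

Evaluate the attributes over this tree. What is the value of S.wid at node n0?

2

1. n1.tag = 25  [terminal]
2. n2.mk = 10  [terminal]
3. n3.off = -4  [d.tag - 29]
4. n3.pre = false  [h.mk > 10]
5. n4.lab = 10  [terminal]
6. n5.acc = false  [A.off > -4]
7. n6.mk = 18  [terminal]
8. n5.tag = 12  [12]
9. n5.pre = "xk"  ["xk"]
10. n5.off = false  [h.mk > 18]
11. n3.wid = -3  [A.off * 3 + 9]
12. n3.mk = 28  [E.tag * -2 + 52]
13. n0.fin = 19  [d.tag * -2 + 69]
14. n0.off = 12  [A.wid + 15]
15. n0.wid = 2  [A.wid + 5]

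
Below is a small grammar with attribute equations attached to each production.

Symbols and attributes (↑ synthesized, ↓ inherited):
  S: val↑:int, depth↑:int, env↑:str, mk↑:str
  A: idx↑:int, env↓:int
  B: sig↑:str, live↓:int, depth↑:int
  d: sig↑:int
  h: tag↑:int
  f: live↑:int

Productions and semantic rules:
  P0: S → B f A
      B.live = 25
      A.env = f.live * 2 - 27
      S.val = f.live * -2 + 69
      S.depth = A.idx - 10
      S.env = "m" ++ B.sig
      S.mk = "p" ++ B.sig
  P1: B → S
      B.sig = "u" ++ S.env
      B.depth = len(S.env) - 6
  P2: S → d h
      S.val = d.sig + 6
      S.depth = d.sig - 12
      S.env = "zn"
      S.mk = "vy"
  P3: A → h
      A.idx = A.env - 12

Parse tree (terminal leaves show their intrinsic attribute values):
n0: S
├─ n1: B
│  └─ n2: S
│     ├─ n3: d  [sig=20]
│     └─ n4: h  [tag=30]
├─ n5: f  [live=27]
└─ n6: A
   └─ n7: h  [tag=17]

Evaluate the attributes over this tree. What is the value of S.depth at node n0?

5

1. n1.live = 25  [25]
2. n3.sig = 20  [terminal]
3. n4.tag = 30  [terminal]
4. n2.val = 26  [d.sig + 6]
5. n2.depth = 8  [d.sig - 12]
6. n2.env = "zn"  ["zn"]
7. n2.mk = "vy"  ["vy"]
8. n1.sig = "uzn"  ["u" ++ S.env]
9. n1.depth = -4  [len(S.env) - 6]
10. n5.live = 27  [terminal]
11. n6.env = 27  [f.live * 2 - 27]
12. n7.tag = 17  [terminal]
13. n6.idx = 15  [A.env - 12]
14. n0.val = 15  [f.live * -2 + 69]
15. n0.depth = 5  [A.idx - 10]
16. n0.env = "muzn"  ["m" ++ B.sig]
17. n0.mk = "puzn"  ["p" ++ B.sig]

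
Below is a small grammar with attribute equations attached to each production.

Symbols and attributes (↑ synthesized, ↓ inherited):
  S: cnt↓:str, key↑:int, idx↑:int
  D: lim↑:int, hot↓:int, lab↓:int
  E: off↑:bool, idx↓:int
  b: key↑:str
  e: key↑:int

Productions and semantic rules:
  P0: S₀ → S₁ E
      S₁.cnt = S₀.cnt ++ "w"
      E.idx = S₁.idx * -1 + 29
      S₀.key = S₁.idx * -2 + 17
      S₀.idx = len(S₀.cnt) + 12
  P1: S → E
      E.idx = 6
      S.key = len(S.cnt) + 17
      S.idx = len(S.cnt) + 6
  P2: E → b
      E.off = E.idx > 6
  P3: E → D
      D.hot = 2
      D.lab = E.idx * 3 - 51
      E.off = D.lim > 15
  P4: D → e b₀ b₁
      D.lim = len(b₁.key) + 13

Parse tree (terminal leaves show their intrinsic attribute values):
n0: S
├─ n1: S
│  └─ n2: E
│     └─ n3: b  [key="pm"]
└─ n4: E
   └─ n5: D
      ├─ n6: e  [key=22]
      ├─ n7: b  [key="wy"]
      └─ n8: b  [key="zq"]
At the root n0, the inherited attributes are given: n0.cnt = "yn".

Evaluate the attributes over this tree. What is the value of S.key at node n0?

1. n0.cnt = "yn"  [given at root]
2. n1.cnt = "ynw"  [S₀.cnt ++ "w"]
3. n2.idx = 6  [6]
4. n3.key = "pm"  [terminal]
5. n2.off = false  [E.idx > 6]
6. n1.key = 20  [len(S.cnt) + 17]
7. n1.idx = 9  [len(S.cnt) + 6]
8. n4.idx = 20  [S₁.idx * -1 + 29]
9. n5.hot = 2  [2]
10. n5.lab = 9  [E.idx * 3 - 51]
11. n6.key = 22  [terminal]
12. n7.key = "wy"  [terminal]
13. n8.key = "zq"  [terminal]
14. n5.lim = 15  [len(b₁.key) + 13]
15. n4.off = false  [D.lim > 15]
16. n0.key = -1  [S₁.idx * -2 + 17]
17. n0.idx = 14  [len(S₀.cnt) + 12]

-1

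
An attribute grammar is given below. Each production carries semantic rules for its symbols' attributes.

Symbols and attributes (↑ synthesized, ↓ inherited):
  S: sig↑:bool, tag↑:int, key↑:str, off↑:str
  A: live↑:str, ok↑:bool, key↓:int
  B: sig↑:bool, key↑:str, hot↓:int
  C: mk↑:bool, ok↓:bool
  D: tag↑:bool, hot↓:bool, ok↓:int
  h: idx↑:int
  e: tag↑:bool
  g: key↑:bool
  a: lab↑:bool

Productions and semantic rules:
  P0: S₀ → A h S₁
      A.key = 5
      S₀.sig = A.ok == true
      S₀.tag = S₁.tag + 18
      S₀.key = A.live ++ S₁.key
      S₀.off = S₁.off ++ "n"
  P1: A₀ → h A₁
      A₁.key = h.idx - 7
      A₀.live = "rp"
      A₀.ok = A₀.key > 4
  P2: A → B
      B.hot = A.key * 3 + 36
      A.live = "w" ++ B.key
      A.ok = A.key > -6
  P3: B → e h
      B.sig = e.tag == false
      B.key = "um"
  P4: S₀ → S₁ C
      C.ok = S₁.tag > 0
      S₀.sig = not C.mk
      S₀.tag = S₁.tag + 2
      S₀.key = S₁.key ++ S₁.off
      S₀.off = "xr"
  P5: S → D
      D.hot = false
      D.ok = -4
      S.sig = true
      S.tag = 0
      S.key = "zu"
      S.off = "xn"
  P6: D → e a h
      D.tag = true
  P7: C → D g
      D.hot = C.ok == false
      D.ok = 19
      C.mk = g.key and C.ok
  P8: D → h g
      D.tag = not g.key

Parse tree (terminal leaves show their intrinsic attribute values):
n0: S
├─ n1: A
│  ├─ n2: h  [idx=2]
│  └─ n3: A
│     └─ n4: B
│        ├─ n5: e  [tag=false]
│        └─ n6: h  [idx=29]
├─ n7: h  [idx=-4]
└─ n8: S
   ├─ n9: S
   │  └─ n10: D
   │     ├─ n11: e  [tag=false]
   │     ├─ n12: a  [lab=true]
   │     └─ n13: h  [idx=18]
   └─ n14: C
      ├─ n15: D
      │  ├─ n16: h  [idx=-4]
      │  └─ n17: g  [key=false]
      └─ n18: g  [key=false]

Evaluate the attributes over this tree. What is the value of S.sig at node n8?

1. n1.key = 5  [5]
2. n2.idx = 2  [terminal]
3. n3.key = -5  [h.idx - 7]
4. n4.hot = 21  [A.key * 3 + 36]
5. n5.tag = false  [terminal]
6. n6.idx = 29  [terminal]
7. n4.sig = true  [e.tag == false]
8. n4.key = "um"  ["um"]
9. n3.live = "wum"  ["w" ++ B.key]
10. n3.ok = true  [A.key > -6]
11. n1.live = "rp"  ["rp"]
12. n1.ok = true  [A₀.key > 4]
13. n7.idx = -4  [terminal]
14. n10.hot = false  [false]
15. n10.ok = -4  [-4]
16. n11.tag = false  [terminal]
17. n12.lab = true  [terminal]
18. n13.idx = 18  [terminal]
19. n10.tag = true  [true]
20. n9.sig = true  [true]
21. n9.tag = 0  [0]
22. n9.key = "zu"  ["zu"]
23. n9.off = "xn"  ["xn"]
24. n14.ok = false  [S₁.tag > 0]
25. n15.hot = true  [C.ok == false]
26. n15.ok = 19  [19]
27. n16.idx = -4  [terminal]
28. n17.key = false  [terminal]
29. n15.tag = true  [not g.key]
30. n18.key = false  [terminal]
31. n14.mk = false  [g.key and C.ok]
32. n8.sig = true  [not C.mk]
33. n8.tag = 2  [S₁.tag + 2]
34. n8.key = "zuxn"  [S₁.key ++ S₁.off]
35. n8.off = "xr"  ["xr"]
36. n0.sig = true  [A.ok == true]
37. n0.tag = 20  [S₁.tag + 18]
38. n0.key = "rpzuxn"  [A.live ++ S₁.key]
39. n0.off = "xrn"  [S₁.off ++ "n"]

true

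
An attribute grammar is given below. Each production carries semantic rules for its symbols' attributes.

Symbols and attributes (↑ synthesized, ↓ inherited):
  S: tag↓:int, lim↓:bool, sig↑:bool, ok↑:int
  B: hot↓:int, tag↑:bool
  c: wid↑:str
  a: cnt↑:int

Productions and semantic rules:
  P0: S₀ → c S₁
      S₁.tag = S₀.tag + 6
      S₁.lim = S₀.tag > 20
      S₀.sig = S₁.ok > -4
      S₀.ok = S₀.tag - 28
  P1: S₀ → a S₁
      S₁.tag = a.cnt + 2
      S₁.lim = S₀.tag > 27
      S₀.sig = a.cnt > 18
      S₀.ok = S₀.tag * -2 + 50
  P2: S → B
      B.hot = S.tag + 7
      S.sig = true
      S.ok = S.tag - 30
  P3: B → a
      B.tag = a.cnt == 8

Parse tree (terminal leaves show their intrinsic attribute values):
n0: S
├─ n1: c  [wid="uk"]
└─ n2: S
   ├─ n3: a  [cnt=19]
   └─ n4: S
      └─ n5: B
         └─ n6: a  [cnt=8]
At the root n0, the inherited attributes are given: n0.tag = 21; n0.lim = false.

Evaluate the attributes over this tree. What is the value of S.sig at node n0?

false

1. n0.tag = 21  [given at root]
2. n0.lim = false  [given at root]
3. n1.wid = "uk"  [terminal]
4. n2.tag = 27  [S₀.tag + 6]
5. n2.lim = true  [S₀.tag > 20]
6. n3.cnt = 19  [terminal]
7. n4.tag = 21  [a.cnt + 2]
8. n4.lim = false  [S₀.tag > 27]
9. n5.hot = 28  [S.tag + 7]
10. n6.cnt = 8  [terminal]
11. n5.tag = true  [a.cnt == 8]
12. n4.sig = true  [true]
13. n4.ok = -9  [S.tag - 30]
14. n2.sig = true  [a.cnt > 18]
15. n2.ok = -4  [S₀.tag * -2 + 50]
16. n0.sig = false  [S₁.ok > -4]
17. n0.ok = -7  [S₀.tag - 28]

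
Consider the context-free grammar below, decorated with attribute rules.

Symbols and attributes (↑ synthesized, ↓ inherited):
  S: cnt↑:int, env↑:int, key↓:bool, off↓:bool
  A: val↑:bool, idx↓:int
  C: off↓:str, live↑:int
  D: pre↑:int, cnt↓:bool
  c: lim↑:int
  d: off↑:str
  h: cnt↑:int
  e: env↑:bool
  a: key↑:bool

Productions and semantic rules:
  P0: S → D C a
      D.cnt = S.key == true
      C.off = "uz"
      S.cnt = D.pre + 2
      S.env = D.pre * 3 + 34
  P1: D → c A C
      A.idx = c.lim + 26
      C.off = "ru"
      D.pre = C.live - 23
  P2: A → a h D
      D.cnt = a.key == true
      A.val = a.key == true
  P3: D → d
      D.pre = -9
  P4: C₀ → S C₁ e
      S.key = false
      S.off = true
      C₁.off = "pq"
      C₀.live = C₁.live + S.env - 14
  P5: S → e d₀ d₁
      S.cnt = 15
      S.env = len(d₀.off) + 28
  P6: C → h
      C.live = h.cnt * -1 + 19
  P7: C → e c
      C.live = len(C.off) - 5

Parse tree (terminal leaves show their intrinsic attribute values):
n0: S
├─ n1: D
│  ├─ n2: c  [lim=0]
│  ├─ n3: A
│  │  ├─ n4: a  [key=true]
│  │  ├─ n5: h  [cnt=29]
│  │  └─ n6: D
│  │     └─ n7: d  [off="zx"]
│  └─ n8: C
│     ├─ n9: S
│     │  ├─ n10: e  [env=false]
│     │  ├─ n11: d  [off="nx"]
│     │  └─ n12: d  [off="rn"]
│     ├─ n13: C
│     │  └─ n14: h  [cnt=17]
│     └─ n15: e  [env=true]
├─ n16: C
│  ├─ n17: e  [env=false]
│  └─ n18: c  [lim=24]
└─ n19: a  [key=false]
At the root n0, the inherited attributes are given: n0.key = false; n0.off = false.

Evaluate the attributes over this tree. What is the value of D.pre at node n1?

1. n0.key = false  [given at root]
2. n0.off = false  [given at root]
3. n1.cnt = false  [S.key == true]
4. n2.lim = 0  [terminal]
5. n3.idx = 26  [c.lim + 26]
6. n4.key = true  [terminal]
7. n5.cnt = 29  [terminal]
8. n6.cnt = true  [a.key == true]
9. n7.off = "zx"  [terminal]
10. n6.pre = -9  [-9]
11. n3.val = true  [a.key == true]
12. n8.off = "ru"  ["ru"]
13. n9.key = false  [false]
14. n9.off = true  [true]
15. n10.env = false  [terminal]
16. n11.off = "nx"  [terminal]
17. n12.off = "rn"  [terminal]
18. n9.cnt = 15  [15]
19. n9.env = 30  [len(d₀.off) + 28]
20. n13.off = "pq"  ["pq"]
21. n14.cnt = 17  [terminal]
22. n13.live = 2  [h.cnt * -1 + 19]
23. n15.env = true  [terminal]
24. n8.live = 18  [C₁.live + S.env - 14]
25. n1.pre = -5  [C.live - 23]
26. n16.off = "uz"  ["uz"]
27. n17.env = false  [terminal]
28. n18.lim = 24  [terminal]
29. n16.live = -3  [len(C.off) - 5]
30. n19.key = false  [terminal]
31. n0.cnt = -3  [D.pre + 2]
32. n0.env = 19  [D.pre * 3 + 34]

-5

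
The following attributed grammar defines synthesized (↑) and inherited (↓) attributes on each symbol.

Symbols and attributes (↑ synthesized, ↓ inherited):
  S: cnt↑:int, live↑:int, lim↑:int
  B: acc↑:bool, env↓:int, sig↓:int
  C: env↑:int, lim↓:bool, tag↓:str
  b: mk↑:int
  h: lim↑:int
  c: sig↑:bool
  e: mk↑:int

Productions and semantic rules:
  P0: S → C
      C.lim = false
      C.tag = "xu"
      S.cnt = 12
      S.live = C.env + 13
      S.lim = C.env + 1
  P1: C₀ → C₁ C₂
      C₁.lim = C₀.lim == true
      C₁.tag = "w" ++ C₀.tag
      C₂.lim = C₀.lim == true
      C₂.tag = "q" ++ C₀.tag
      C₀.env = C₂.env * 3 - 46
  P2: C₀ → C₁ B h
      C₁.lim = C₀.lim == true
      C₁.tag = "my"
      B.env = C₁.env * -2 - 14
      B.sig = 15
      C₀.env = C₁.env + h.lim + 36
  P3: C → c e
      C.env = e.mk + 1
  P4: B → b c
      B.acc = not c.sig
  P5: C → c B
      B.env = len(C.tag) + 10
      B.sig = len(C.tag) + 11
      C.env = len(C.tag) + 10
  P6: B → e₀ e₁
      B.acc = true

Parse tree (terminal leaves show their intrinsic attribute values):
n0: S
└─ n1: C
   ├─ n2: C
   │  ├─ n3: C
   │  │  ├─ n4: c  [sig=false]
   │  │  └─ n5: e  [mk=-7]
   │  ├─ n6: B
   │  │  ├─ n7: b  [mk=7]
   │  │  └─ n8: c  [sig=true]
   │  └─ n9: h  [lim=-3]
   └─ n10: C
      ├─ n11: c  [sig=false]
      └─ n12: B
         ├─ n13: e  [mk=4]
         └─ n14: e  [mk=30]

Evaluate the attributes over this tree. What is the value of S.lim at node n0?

1. n1.lim = false  [false]
2. n1.tag = "xu"  ["xu"]
3. n2.lim = false  [C₀.lim == true]
4. n2.tag = "wxu"  ["w" ++ C₀.tag]
5. n3.lim = false  [C₀.lim == true]
6. n3.tag = "my"  ["my"]
7. n4.sig = false  [terminal]
8. n5.mk = -7  [terminal]
9. n3.env = -6  [e.mk + 1]
10. n6.env = -2  [C₁.env * -2 - 14]
11. n6.sig = 15  [15]
12. n7.mk = 7  [terminal]
13. n8.sig = true  [terminal]
14. n6.acc = false  [not c.sig]
15. n9.lim = -3  [terminal]
16. n2.env = 27  [C₁.env + h.lim + 36]
17. n10.lim = false  [C₀.lim == true]
18. n10.tag = "qxu"  ["q" ++ C₀.tag]
19. n11.sig = false  [terminal]
20. n12.env = 13  [len(C.tag) + 10]
21. n12.sig = 14  [len(C.tag) + 11]
22. n13.mk = 4  [terminal]
23. n14.mk = 30  [terminal]
24. n12.acc = true  [true]
25. n10.env = 13  [len(C.tag) + 10]
26. n1.env = -7  [C₂.env * 3 - 46]
27. n0.cnt = 12  [12]
28. n0.live = 6  [C.env + 13]
29. n0.lim = -6  [C.env + 1]

-6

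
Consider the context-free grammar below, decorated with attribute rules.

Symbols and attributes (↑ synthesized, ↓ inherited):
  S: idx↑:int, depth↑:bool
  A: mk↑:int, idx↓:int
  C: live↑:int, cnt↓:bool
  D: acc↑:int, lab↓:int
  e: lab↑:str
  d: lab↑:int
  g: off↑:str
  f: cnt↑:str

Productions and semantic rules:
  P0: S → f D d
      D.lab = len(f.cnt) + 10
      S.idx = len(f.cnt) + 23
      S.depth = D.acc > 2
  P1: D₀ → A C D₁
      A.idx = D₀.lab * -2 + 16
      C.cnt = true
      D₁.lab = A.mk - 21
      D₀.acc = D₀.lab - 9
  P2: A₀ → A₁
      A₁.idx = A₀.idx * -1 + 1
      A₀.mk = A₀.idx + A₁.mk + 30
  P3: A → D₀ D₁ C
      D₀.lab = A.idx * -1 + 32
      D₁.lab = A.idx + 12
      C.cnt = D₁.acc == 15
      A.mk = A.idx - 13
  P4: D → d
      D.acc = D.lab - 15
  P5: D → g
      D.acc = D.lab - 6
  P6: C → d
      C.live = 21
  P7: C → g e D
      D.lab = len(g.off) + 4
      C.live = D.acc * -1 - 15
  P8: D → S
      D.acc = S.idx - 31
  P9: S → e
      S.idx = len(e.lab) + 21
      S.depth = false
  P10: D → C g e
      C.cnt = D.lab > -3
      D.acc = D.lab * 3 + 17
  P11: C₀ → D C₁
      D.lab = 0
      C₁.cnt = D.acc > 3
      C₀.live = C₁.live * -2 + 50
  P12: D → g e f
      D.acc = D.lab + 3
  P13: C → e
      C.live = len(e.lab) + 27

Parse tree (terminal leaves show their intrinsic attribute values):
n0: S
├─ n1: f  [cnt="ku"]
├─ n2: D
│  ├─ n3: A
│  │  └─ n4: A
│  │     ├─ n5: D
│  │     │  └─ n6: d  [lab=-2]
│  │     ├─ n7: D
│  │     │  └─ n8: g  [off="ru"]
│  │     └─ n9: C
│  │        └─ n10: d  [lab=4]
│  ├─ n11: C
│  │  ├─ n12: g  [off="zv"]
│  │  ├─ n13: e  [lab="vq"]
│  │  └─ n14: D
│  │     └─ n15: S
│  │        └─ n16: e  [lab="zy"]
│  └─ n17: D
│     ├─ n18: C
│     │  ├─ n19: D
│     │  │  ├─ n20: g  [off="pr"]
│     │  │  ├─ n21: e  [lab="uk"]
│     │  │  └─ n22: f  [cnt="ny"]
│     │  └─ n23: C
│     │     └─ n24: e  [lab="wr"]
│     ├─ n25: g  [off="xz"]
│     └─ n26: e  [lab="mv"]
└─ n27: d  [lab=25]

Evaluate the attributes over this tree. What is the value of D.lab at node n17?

-3

1. n1.cnt = "ku"  [terminal]
2. n2.lab = 12  [len(f.cnt) + 10]
3. n3.idx = -8  [D₀.lab * -2 + 16]
4. n4.idx = 9  [A₀.idx * -1 + 1]
5. n5.lab = 23  [A.idx * -1 + 32]
6. n6.lab = -2  [terminal]
7. n5.acc = 8  [D.lab - 15]
8. n7.lab = 21  [A.idx + 12]
9. n8.off = "ru"  [terminal]
10. n7.acc = 15  [D.lab - 6]
11. n9.cnt = true  [D₁.acc == 15]
12. n10.lab = 4  [terminal]
13. n9.live = 21  [21]
14. n4.mk = -4  [A.idx - 13]
15. n3.mk = 18  [A₀.idx + A₁.mk + 30]
16. n11.cnt = true  [true]
17. n12.off = "zv"  [terminal]
18. n13.lab = "vq"  [terminal]
19. n14.lab = 6  [len(g.off) + 4]
20. n16.lab = "zy"  [terminal]
21. n15.idx = 23  [len(e.lab) + 21]
22. n15.depth = false  [false]
23. n14.acc = -8  [S.idx - 31]
24. n11.live = -7  [D.acc * -1 - 15]
25. n17.lab = -3  [A.mk - 21]
26. n18.cnt = false  [D.lab > -3]
27. n19.lab = 0  [0]
28. n20.off = "pr"  [terminal]
29. n21.lab = "uk"  [terminal]
30. n22.cnt = "ny"  [terminal]
31. n19.acc = 3  [D.lab + 3]
32. n23.cnt = false  [D.acc > 3]
33. n24.lab = "wr"  [terminal]
34. n23.live = 29  [len(e.lab) + 27]
35. n18.live = -8  [C₁.live * -2 + 50]
36. n25.off = "xz"  [terminal]
37. n26.lab = "mv"  [terminal]
38. n17.acc = 8  [D.lab * 3 + 17]
39. n2.acc = 3  [D₀.lab - 9]
40. n27.lab = 25  [terminal]
41. n0.idx = 25  [len(f.cnt) + 23]
42. n0.depth = true  [D.acc > 2]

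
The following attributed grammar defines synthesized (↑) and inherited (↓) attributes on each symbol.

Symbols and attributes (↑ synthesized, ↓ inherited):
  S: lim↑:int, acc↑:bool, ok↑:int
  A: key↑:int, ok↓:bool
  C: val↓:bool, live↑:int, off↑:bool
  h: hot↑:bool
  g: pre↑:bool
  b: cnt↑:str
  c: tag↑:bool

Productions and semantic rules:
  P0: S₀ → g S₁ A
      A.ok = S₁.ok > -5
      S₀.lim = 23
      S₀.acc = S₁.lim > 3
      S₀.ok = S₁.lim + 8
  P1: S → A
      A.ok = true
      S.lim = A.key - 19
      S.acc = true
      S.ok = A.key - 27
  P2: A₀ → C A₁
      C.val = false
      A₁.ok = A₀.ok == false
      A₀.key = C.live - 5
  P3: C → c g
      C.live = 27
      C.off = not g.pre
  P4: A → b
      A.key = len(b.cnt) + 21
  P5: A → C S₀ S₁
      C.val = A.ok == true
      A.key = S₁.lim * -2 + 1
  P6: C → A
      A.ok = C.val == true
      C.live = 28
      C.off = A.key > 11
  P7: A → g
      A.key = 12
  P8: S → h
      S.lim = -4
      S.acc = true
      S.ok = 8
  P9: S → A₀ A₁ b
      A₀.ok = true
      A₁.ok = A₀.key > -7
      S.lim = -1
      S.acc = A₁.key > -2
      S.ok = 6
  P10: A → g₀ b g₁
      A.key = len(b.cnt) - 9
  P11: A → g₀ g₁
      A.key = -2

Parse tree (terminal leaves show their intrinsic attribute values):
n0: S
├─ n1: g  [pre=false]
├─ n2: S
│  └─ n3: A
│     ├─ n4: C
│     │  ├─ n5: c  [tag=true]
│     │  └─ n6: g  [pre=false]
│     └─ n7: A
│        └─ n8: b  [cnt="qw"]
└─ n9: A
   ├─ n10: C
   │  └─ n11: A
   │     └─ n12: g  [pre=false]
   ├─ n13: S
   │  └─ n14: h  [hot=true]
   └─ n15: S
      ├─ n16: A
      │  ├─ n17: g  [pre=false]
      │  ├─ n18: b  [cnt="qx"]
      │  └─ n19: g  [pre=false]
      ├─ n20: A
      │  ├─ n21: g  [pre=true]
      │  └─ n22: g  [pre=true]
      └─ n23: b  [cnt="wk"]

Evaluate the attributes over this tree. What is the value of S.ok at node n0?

11

1. n1.pre = false  [terminal]
2. n3.ok = true  [true]
3. n4.val = false  [false]
4. n5.tag = true  [terminal]
5. n6.pre = false  [terminal]
6. n4.live = 27  [27]
7. n4.off = true  [not g.pre]
8. n7.ok = false  [A₀.ok == false]
9. n8.cnt = "qw"  [terminal]
10. n7.key = 23  [len(b.cnt) + 21]
11. n3.key = 22  [C.live - 5]
12. n2.lim = 3  [A.key - 19]
13. n2.acc = true  [true]
14. n2.ok = -5  [A.key - 27]
15. n9.ok = false  [S₁.ok > -5]
16. n10.val = false  [A.ok == true]
17. n11.ok = false  [C.val == true]
18. n12.pre = false  [terminal]
19. n11.key = 12  [12]
20. n10.live = 28  [28]
21. n10.off = true  [A.key > 11]
22. n14.hot = true  [terminal]
23. n13.lim = -4  [-4]
24. n13.acc = true  [true]
25. n13.ok = 8  [8]
26. n16.ok = true  [true]
27. n17.pre = false  [terminal]
28. n18.cnt = "qx"  [terminal]
29. n19.pre = false  [terminal]
30. n16.key = -7  [len(b.cnt) - 9]
31. n20.ok = false  [A₀.key > -7]
32. n21.pre = true  [terminal]
33. n22.pre = true  [terminal]
34. n20.key = -2  [-2]
35. n23.cnt = "wk"  [terminal]
36. n15.lim = -1  [-1]
37. n15.acc = false  [A₁.key > -2]
38. n15.ok = 6  [6]
39. n9.key = 3  [S₁.lim * -2 + 1]
40. n0.lim = 23  [23]
41. n0.acc = false  [S₁.lim > 3]
42. n0.ok = 11  [S₁.lim + 8]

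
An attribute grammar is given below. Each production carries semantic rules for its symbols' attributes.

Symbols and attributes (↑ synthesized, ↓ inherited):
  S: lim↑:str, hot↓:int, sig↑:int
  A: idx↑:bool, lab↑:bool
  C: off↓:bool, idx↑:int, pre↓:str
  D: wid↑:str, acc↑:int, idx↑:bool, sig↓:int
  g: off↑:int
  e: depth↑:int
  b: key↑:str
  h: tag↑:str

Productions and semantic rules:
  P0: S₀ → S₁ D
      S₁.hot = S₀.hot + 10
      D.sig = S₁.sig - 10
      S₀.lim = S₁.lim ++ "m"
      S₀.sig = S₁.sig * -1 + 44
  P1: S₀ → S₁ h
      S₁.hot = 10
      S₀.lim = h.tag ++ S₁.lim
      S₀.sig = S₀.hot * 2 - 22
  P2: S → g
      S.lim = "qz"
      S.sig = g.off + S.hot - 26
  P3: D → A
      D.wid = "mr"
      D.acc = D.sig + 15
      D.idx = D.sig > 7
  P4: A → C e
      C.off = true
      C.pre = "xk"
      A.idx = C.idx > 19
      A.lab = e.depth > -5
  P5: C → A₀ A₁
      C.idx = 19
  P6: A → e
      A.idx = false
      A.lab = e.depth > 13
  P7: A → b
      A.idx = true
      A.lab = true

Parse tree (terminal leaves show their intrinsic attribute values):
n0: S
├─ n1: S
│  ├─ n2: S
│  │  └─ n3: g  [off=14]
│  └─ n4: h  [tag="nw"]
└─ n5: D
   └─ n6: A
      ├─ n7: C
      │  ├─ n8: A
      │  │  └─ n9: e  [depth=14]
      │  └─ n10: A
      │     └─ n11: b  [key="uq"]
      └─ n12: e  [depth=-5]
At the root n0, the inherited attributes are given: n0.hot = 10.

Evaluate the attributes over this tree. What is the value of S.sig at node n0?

1. n0.hot = 10  [given at root]
2. n1.hot = 20  [S₀.hot + 10]
3. n2.hot = 10  [10]
4. n3.off = 14  [terminal]
5. n2.lim = "qz"  ["qz"]
6. n2.sig = -2  [g.off + S.hot - 26]
7. n4.tag = "nw"  [terminal]
8. n1.lim = "nwqz"  [h.tag ++ S₁.lim]
9. n1.sig = 18  [S₀.hot * 2 - 22]
10. n5.sig = 8  [S₁.sig - 10]
11. n7.off = true  [true]
12. n7.pre = "xk"  ["xk"]
13. n9.depth = 14  [terminal]
14. n8.idx = false  [false]
15. n8.lab = true  [e.depth > 13]
16. n11.key = "uq"  [terminal]
17. n10.idx = true  [true]
18. n10.lab = true  [true]
19. n7.idx = 19  [19]
20. n12.depth = -5  [terminal]
21. n6.idx = false  [C.idx > 19]
22. n6.lab = false  [e.depth > -5]
23. n5.wid = "mr"  ["mr"]
24. n5.acc = 23  [D.sig + 15]
25. n5.idx = true  [D.sig > 7]
26. n0.lim = "nwqzm"  [S₁.lim ++ "m"]
27. n0.sig = 26  [S₁.sig * -1 + 44]

26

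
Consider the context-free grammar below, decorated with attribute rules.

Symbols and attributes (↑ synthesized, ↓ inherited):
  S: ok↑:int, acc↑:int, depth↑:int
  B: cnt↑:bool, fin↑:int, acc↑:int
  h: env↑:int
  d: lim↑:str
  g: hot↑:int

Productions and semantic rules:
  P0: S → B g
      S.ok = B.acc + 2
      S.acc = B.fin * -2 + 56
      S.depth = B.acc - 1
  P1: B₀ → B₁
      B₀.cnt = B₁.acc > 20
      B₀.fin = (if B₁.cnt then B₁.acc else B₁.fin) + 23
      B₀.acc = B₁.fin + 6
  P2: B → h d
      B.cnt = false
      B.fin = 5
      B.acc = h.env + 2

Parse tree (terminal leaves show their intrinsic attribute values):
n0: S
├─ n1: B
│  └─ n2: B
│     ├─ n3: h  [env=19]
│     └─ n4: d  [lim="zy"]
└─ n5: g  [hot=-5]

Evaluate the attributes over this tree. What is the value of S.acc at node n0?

1. n3.env = 19  [terminal]
2. n4.lim = "zy"  [terminal]
3. n2.cnt = false  [false]
4. n2.fin = 5  [5]
5. n2.acc = 21  [h.env + 2]
6. n1.cnt = true  [B₁.acc > 20]
7. n1.fin = 28  [(if B₁.cnt then B₁.acc else B₁.fin) + 23]
8. n1.acc = 11  [B₁.fin + 6]
9. n5.hot = -5  [terminal]
10. n0.ok = 13  [B.acc + 2]
11. n0.acc = 0  [B.fin * -2 + 56]
12. n0.depth = 10  [B.acc - 1]

0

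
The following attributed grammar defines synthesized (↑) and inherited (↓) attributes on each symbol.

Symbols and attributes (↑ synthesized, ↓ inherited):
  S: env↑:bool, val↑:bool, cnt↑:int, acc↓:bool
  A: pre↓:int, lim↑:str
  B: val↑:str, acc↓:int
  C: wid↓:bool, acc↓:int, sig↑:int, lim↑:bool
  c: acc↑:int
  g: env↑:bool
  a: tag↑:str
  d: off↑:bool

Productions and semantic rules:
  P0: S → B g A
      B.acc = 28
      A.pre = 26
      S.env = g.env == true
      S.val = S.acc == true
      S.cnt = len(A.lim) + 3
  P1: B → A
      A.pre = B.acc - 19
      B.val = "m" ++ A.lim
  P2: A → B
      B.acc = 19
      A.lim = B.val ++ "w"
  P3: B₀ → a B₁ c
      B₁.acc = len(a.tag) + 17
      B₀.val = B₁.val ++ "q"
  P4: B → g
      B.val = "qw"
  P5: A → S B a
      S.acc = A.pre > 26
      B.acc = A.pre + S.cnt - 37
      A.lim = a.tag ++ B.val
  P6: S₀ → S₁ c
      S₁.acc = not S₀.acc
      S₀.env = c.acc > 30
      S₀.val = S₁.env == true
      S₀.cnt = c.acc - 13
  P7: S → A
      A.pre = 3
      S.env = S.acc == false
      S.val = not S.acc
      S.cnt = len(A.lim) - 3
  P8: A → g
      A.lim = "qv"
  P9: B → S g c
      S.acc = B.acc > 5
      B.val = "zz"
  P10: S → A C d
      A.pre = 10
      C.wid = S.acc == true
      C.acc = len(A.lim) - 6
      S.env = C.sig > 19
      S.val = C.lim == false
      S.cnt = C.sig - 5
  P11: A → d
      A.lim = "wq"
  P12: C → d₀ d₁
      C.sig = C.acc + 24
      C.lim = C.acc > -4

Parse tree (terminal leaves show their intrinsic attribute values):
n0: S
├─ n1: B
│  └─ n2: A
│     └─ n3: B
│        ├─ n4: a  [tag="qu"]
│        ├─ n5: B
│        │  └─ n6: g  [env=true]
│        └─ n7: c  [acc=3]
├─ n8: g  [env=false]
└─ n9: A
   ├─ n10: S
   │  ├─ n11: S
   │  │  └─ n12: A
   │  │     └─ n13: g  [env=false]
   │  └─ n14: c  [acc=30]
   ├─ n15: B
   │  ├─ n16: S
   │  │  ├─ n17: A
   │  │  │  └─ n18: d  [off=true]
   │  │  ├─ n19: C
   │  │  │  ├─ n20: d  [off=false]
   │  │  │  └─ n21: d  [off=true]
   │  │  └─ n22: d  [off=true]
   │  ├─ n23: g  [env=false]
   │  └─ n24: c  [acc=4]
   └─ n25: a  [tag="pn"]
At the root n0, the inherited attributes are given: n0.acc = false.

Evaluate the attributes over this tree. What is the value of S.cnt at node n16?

1. n0.acc = false  [given at root]
2. n1.acc = 28  [28]
3. n2.pre = 9  [B.acc - 19]
4. n3.acc = 19  [19]
5. n4.tag = "qu"  [terminal]
6. n5.acc = 19  [len(a.tag) + 17]
7. n6.env = true  [terminal]
8. n5.val = "qw"  ["qw"]
9. n7.acc = 3  [terminal]
10. n3.val = "qwq"  [B₁.val ++ "q"]
11. n2.lim = "qwqw"  [B.val ++ "w"]
12. n1.val = "mqwqw"  ["m" ++ A.lim]
13. n8.env = false  [terminal]
14. n9.pre = 26  [26]
15. n10.acc = false  [A.pre > 26]
16. n11.acc = true  [not S₀.acc]
17. n12.pre = 3  [3]
18. n13.env = false  [terminal]
19. n12.lim = "qv"  ["qv"]
20. n11.env = false  [S.acc == false]
21. n11.val = false  [not S.acc]
22. n11.cnt = -1  [len(A.lim) - 3]
23. n14.acc = 30  [terminal]
24. n10.env = false  [c.acc > 30]
25. n10.val = false  [S₁.env == true]
26. n10.cnt = 17  [c.acc - 13]
27. n15.acc = 6  [A.pre + S.cnt - 37]
28. n16.acc = true  [B.acc > 5]
29. n17.pre = 10  [10]
30. n18.off = true  [terminal]
31. n17.lim = "wq"  ["wq"]
32. n19.wid = true  [S.acc == true]
33. n19.acc = -4  [len(A.lim) - 6]
34. n20.off = false  [terminal]
35. n21.off = true  [terminal]
36. n19.sig = 20  [C.acc + 24]
37. n19.lim = false  [C.acc > -4]
38. n22.off = true  [terminal]
39. n16.env = true  [C.sig > 19]
40. n16.val = true  [C.lim == false]
41. n16.cnt = 15  [C.sig - 5]
42. n23.env = false  [terminal]
43. n24.acc = 4  [terminal]
44. n15.val = "zz"  ["zz"]
45. n25.tag = "pn"  [terminal]
46. n9.lim = "pnzz"  [a.tag ++ B.val]
47. n0.env = false  [g.env == true]
48. n0.val = false  [S.acc == true]
49. n0.cnt = 7  [len(A.lim) + 3]

15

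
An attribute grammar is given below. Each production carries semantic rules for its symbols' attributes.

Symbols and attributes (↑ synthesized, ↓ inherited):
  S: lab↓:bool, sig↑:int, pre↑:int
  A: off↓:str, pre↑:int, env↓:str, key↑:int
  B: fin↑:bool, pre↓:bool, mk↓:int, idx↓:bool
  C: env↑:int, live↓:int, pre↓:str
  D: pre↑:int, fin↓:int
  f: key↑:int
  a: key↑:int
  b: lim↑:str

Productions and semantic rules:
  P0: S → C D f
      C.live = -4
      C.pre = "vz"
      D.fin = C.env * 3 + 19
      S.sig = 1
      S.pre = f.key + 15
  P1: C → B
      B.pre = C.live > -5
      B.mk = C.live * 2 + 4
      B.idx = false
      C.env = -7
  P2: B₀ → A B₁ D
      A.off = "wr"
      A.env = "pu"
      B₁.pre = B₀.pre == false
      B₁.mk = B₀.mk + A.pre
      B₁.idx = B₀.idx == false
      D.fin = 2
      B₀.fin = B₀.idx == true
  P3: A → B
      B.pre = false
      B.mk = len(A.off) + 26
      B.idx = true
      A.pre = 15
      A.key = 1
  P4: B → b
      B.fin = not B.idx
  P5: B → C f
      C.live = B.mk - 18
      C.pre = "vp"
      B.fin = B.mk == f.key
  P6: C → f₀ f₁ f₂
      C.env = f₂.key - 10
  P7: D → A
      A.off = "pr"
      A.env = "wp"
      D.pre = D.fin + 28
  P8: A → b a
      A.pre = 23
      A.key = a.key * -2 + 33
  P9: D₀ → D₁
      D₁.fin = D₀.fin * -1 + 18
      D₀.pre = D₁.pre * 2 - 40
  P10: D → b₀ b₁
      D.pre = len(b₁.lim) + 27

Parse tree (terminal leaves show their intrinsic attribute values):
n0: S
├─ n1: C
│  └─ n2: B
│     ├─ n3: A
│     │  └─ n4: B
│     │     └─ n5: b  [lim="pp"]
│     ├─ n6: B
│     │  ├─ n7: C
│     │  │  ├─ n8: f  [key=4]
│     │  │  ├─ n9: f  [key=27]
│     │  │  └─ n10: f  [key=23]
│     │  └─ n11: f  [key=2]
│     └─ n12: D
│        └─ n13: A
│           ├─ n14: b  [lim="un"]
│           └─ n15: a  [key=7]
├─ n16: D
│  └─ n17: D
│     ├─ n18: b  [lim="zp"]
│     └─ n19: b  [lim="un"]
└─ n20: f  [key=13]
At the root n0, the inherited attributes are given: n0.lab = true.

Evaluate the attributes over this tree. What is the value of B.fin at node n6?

1. n0.lab = true  [given at root]
2. n1.live = -4  [-4]
3. n1.pre = "vz"  ["vz"]
4. n2.pre = true  [C.live > -5]
5. n2.mk = -4  [C.live * 2 + 4]
6. n2.idx = false  [false]
7. n3.off = "wr"  ["wr"]
8. n3.env = "pu"  ["pu"]
9. n4.pre = false  [false]
10. n4.mk = 28  [len(A.off) + 26]
11. n4.idx = true  [true]
12. n5.lim = "pp"  [terminal]
13. n4.fin = false  [not B.idx]
14. n3.pre = 15  [15]
15. n3.key = 1  [1]
16. n6.pre = false  [B₀.pre == false]
17. n6.mk = 11  [B₀.mk + A.pre]
18. n6.idx = true  [B₀.idx == false]
19. n7.live = -7  [B.mk - 18]
20. n7.pre = "vp"  ["vp"]
21. n8.key = 4  [terminal]
22. n9.key = 27  [terminal]
23. n10.key = 23  [terminal]
24. n7.env = 13  [f₂.key - 10]
25. n11.key = 2  [terminal]
26. n6.fin = false  [B.mk == f.key]
27. n12.fin = 2  [2]
28. n13.off = "pr"  ["pr"]
29. n13.env = "wp"  ["wp"]
30. n14.lim = "un"  [terminal]
31. n15.key = 7  [terminal]
32. n13.pre = 23  [23]
33. n13.key = 19  [a.key * -2 + 33]
34. n12.pre = 30  [D.fin + 28]
35. n2.fin = false  [B₀.idx == true]
36. n1.env = -7  [-7]
37. n16.fin = -2  [C.env * 3 + 19]
38. n17.fin = 20  [D₀.fin * -1 + 18]
39. n18.lim = "zp"  [terminal]
40. n19.lim = "un"  [terminal]
41. n17.pre = 29  [len(b₁.lim) + 27]
42. n16.pre = 18  [D₁.pre * 2 - 40]
43. n20.key = 13  [terminal]
44. n0.sig = 1  [1]
45. n0.pre = 28  [f.key + 15]

false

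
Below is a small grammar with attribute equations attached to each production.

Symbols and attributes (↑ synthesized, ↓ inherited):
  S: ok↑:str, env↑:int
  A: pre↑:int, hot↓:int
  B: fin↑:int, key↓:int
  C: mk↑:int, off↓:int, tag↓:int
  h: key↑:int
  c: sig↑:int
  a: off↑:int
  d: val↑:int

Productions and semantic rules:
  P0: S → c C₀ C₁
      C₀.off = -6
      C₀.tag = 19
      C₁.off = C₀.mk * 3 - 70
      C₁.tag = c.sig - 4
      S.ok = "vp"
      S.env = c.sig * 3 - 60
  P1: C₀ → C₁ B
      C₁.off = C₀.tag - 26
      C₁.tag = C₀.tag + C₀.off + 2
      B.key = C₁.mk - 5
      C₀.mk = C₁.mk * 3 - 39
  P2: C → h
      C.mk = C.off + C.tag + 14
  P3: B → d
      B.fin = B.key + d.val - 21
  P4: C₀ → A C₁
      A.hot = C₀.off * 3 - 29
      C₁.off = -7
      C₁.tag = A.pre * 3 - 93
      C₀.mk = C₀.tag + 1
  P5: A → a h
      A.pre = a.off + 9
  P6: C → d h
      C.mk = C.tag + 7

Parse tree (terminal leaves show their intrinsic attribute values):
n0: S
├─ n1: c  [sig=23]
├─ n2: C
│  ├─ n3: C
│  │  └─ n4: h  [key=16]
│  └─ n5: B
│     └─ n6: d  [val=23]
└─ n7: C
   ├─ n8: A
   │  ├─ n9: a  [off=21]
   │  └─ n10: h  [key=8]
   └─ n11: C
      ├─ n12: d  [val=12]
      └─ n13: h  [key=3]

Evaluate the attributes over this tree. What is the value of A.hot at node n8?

1. n1.sig = 23  [terminal]
2. n2.off = -6  [-6]
3. n2.tag = 19  [19]
4. n3.off = -7  [C₀.tag - 26]
5. n3.tag = 15  [C₀.tag + C₀.off + 2]
6. n4.key = 16  [terminal]
7. n3.mk = 22  [C.off + C.tag + 14]
8. n5.key = 17  [C₁.mk - 5]
9. n6.val = 23  [terminal]
10. n5.fin = 19  [B.key + d.val - 21]
11. n2.mk = 27  [C₁.mk * 3 - 39]
12. n7.off = 11  [C₀.mk * 3 - 70]
13. n7.tag = 19  [c.sig - 4]
14. n8.hot = 4  [C₀.off * 3 - 29]
15. n9.off = 21  [terminal]
16. n10.key = 8  [terminal]
17. n8.pre = 30  [a.off + 9]
18. n11.off = -7  [-7]
19. n11.tag = -3  [A.pre * 3 - 93]
20. n12.val = 12  [terminal]
21. n13.key = 3  [terminal]
22. n11.mk = 4  [C.tag + 7]
23. n7.mk = 20  [C₀.tag + 1]
24. n0.ok = "vp"  ["vp"]
25. n0.env = 9  [c.sig * 3 - 60]

4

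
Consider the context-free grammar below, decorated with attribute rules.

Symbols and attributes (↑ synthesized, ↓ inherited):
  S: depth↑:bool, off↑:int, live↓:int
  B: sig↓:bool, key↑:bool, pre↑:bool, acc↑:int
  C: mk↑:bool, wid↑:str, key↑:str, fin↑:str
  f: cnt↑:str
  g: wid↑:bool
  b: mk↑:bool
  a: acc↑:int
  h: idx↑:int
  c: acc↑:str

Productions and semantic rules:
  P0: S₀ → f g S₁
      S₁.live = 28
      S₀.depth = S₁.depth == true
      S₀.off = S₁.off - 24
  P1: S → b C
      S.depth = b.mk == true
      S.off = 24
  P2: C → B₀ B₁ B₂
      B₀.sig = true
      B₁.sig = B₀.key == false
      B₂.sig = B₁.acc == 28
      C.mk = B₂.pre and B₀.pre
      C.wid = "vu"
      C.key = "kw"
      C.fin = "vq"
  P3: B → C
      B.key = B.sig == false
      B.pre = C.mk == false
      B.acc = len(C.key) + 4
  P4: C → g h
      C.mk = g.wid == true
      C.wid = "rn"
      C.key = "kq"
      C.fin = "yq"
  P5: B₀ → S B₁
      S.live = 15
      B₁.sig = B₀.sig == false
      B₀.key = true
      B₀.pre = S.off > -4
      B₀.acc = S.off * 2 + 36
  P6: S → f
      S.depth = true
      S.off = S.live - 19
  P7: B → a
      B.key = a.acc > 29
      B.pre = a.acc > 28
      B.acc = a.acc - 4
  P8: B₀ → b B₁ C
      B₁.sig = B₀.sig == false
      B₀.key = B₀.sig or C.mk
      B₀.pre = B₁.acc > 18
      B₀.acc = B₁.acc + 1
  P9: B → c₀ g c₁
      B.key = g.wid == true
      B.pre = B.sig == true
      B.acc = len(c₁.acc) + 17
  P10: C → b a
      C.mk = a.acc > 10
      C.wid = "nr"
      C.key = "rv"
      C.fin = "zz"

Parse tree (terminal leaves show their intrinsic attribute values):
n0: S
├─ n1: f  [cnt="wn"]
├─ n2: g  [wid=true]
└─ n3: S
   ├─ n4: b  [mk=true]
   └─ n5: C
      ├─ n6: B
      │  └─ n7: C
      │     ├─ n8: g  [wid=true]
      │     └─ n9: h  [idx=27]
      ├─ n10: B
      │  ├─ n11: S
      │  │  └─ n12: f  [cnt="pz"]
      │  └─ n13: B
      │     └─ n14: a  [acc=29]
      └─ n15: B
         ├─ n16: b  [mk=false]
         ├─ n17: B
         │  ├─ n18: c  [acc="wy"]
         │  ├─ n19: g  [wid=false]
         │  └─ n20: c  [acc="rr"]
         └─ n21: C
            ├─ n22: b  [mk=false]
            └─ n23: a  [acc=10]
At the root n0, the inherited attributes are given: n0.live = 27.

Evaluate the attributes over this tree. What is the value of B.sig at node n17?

1. n0.live = 27  [given at root]
2. n1.cnt = "wn"  [terminal]
3. n2.wid = true  [terminal]
4. n3.live = 28  [28]
5. n4.mk = true  [terminal]
6. n6.sig = true  [true]
7. n8.wid = true  [terminal]
8. n9.idx = 27  [terminal]
9. n7.mk = true  [g.wid == true]
10. n7.wid = "rn"  ["rn"]
11. n7.key = "kq"  ["kq"]
12. n7.fin = "yq"  ["yq"]
13. n6.key = false  [B.sig == false]
14. n6.pre = false  [C.mk == false]
15. n6.acc = 6  [len(C.key) + 4]
16. n10.sig = true  [B₀.key == false]
17. n11.live = 15  [15]
18. n12.cnt = "pz"  [terminal]
19. n11.depth = true  [true]
20. n11.off = -4  [S.live - 19]
21. n13.sig = false  [B₀.sig == false]
22. n14.acc = 29  [terminal]
23. n13.key = false  [a.acc > 29]
24. n13.pre = true  [a.acc > 28]
25. n13.acc = 25  [a.acc - 4]
26. n10.key = true  [true]
27. n10.pre = false  [S.off > -4]
28. n10.acc = 28  [S.off * 2 + 36]
29. n15.sig = true  [B₁.acc == 28]
30. n16.mk = false  [terminal]
31. n17.sig = false  [B₀.sig == false]
32. n18.acc = "wy"  [terminal]
33. n19.wid = false  [terminal]
34. n20.acc = "rr"  [terminal]
35. n17.key = false  [g.wid == true]
36. n17.pre = false  [B.sig == true]
37. n17.acc = 19  [len(c₁.acc) + 17]
38. n22.mk = false  [terminal]
39. n23.acc = 10  [terminal]
40. n21.mk = false  [a.acc > 10]
41. n21.wid = "nr"  ["nr"]
42. n21.key = "rv"  ["rv"]
43. n21.fin = "zz"  ["zz"]
44. n15.key = true  [B₀.sig or C.mk]
45. n15.pre = true  [B₁.acc > 18]
46. n15.acc = 20  [B₁.acc + 1]
47. n5.mk = false  [B₂.pre and B₀.pre]
48. n5.wid = "vu"  ["vu"]
49. n5.key = "kw"  ["kw"]
50. n5.fin = "vq"  ["vq"]
51. n3.depth = true  [b.mk == true]
52. n3.off = 24  [24]
53. n0.depth = true  [S₁.depth == true]
54. n0.off = 0  [S₁.off - 24]

false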